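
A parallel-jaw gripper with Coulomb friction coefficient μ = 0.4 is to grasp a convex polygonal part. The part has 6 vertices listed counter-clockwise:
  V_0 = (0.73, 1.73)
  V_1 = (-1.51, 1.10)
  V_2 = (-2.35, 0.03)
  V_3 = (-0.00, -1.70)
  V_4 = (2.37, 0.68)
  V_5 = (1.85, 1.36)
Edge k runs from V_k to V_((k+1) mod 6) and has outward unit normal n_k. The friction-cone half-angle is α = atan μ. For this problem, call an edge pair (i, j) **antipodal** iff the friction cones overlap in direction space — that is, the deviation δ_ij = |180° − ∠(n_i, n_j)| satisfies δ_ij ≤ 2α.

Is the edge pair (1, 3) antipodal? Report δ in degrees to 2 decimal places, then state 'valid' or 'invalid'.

δ = 6.75°, valid

α = atan 0.4 = 21.80°;  2α = 43.60°
edge 1: e_1 = (-0.84, -1.07);  n_1 = (-0.7866, +0.6175)
edge 3: e_3 = (+2.37, +2.38);  n_3 = (+0.7086, -0.7056)
∠(n_1, n_3) = 173.25°
δ = |180° − 173.25°| = 6.75°
6.75° ≤ 2α = 43.60°  →  valid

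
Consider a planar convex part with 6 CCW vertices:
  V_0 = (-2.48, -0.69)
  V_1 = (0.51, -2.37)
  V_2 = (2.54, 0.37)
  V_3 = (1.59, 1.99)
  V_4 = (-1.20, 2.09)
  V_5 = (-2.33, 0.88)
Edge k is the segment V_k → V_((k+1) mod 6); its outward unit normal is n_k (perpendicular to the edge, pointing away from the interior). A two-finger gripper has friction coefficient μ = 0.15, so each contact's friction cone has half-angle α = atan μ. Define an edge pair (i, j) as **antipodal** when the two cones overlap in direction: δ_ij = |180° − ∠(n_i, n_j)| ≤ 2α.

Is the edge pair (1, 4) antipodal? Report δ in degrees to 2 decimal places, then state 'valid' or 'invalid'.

α = atan 0.15 = 8.53°;  2α = 17.06°
edge 1: e_1 = (+2.03, +2.74);  n_1 = (+0.8035, -0.5953)
edge 4: e_4 = (-1.13, -1.21);  n_4 = (-0.7309, +0.6825)
∠(n_1, n_4) = 173.49°
δ = |180° − 173.49°| = 6.51°
6.51° ≤ 2α = 17.06°  →  valid

δ = 6.51°, valid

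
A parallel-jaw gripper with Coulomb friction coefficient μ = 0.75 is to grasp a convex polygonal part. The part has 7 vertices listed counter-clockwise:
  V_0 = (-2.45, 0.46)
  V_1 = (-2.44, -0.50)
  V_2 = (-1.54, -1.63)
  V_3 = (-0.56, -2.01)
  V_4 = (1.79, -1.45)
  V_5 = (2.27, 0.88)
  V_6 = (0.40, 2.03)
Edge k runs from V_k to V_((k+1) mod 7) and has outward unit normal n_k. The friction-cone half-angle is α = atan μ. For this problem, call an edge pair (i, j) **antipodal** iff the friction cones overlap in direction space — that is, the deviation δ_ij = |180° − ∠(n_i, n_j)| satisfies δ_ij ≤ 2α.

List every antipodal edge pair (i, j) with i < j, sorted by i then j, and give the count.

α = atan 0.75 = 36.87°;  2α = 73.74°
n_0 = (-0.9999, -0.0104)
n_1 = (-0.7822, -0.6230)
n_2 = (-0.3615, -0.9324)
n_3 = (+0.2318, -0.9728)
n_4 = (+0.9794, -0.2018)
n_5 = (+0.5238, +0.8518)
n_6 = (-0.4825, +0.8759)
  (0,1): δ = 142.06°  ·
  (0,2): δ = 111.79°  ·
  (0,3): δ = 77.19°  ·
  (0,4): δ = 12.24°  ✓
  (0,5): δ = 57.81°  ✓
  (0,6): δ = 118.25°  ·
  (1,2): δ = 149.73°  ·
  (1,3): δ = 115.13°  ·
  (1,4): δ = 50.18°  ✓
  (1,5): δ = 19.87°  ✓
  (1,6): δ = 80.31°  ·
  (2,3): δ = 145.40°  ·
  (2,4): δ = 80.45°  ·
  (2,5): δ = 10.40°  ✓
  (2,6): δ = 50.04°  ✓
  (3,4): δ = 115.04°  ·
  (3,5): δ = 44.99°  ✓
  (3,6): δ = 15.45°  ✓
  (4,5): δ = 109.95°  ·
  (4,6): δ = 49.51°  ✓
  (5,6): δ = 119.56°  ·
antipodal pairs: 9

count = 9; pairs: (0,4), (0,5), (1,4), (1,5), (2,5), (2,6), (3,5), (3,6), (4,6)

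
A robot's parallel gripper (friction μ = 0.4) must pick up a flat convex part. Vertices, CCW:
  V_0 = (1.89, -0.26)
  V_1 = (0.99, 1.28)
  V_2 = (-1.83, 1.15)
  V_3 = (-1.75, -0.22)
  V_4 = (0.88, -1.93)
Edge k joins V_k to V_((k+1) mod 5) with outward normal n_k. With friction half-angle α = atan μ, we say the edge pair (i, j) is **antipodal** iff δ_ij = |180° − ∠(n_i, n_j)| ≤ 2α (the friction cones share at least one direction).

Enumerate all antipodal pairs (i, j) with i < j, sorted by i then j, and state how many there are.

α = atan 0.4 = 21.80°;  2α = 43.60°
n_0 = (+0.8634, +0.5046)
n_1 = (-0.0461, +0.9989)
n_2 = (-0.9983, -0.0583)
n_3 = (-0.5451, -0.8384)
n_4 = (+0.8557, -0.5175)
  (0,1): δ = 117.66°  ·
  (0,2): δ = 26.96°  ✓
  (0,3): δ = 26.67°  ✓
  (0,4): δ = 118.53°  ·
  (1,2): δ = 89.30°  ·
  (1,3): δ = 35.67°  ✓
  (1,4): δ = 56.20°  ·
  (2,3): δ = 126.37°  ·
  (2,4): δ = 34.51°  ✓
  (3,4): δ = 88.13°  ·
antipodal pairs: 4

count = 4; pairs: (0,2), (0,3), (1,3), (2,4)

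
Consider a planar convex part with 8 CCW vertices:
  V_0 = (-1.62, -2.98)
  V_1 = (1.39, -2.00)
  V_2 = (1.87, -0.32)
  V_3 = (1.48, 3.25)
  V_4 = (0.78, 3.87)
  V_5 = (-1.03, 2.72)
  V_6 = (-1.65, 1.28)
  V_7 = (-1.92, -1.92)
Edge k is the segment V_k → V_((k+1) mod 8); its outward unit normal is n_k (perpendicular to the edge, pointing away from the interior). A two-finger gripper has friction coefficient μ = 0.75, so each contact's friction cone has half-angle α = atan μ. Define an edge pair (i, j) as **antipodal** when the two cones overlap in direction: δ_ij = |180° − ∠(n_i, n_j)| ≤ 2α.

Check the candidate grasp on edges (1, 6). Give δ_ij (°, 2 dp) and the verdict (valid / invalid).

α = atan 0.75 = 36.87°;  2α = 73.74°
edge 1: e_1 = (+0.48, +1.68);  n_1 = (+0.9615, -0.2747)
edge 6: e_6 = (-0.27, -3.20);  n_6 = (-0.9965, +0.0841)
∠(n_1, n_6) = 168.88°
δ = |180° − 168.88°| = 11.12°
11.12° ≤ 2α = 73.74°  →  valid

δ = 11.12°, valid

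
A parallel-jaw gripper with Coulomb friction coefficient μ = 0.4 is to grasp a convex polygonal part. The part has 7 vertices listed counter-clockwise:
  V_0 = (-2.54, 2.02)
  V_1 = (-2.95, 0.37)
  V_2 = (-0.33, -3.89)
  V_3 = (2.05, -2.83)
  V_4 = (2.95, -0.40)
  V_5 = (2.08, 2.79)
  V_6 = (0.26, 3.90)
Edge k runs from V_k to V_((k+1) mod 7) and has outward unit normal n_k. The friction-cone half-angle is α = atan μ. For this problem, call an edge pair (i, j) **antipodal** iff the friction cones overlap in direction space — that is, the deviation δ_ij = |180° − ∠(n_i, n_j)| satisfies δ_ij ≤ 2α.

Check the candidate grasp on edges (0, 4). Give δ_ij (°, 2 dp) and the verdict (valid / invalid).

δ = 29.21°, valid

α = atan 0.4 = 21.80°;  2α = 43.60°
edge 0: e_0 = (-0.41, -1.65);  n_0 = (-0.9705, +0.2412)
edge 4: e_4 = (-0.87, +3.19);  n_4 = (+0.9648, +0.2631)
∠(n_0, n_4) = 150.79°
δ = |180° − 150.79°| = 29.21°
29.21° ≤ 2α = 43.60°  →  valid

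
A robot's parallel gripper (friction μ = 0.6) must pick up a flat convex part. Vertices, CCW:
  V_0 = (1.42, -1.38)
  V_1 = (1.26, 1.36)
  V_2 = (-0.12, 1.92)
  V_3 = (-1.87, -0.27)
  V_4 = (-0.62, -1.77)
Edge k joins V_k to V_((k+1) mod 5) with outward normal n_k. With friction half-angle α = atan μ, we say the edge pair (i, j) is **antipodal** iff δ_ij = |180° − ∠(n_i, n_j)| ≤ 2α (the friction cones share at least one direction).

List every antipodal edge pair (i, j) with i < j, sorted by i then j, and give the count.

α = atan 0.6 = 30.96°;  2α = 61.93°
n_0 = (+0.9983, +0.0583)
n_1 = (+0.3760, +0.9266)
n_2 = (-0.7812, +0.6243)
n_3 = (-0.7682, -0.6402)
n_4 = (+0.1878, -0.9822)
  (0,1): δ = 115.43°  ·
  (0,2): δ = 41.97°  ✓
  (0,3): δ = 36.46°  ✓
  (0,4): δ = 97.48°  ·
  (1,2): δ = 106.54°  ·
  (1,3): δ = 28.11°  ✓
  (1,4): δ = 32.91°  ✓
  (2,3): δ = 101.57°  ·
  (2,4): δ = 40.55°  ✓
  (3,4): δ = 118.98°  ·
antipodal pairs: 5

count = 5; pairs: (0,2), (0,3), (1,3), (1,4), (2,4)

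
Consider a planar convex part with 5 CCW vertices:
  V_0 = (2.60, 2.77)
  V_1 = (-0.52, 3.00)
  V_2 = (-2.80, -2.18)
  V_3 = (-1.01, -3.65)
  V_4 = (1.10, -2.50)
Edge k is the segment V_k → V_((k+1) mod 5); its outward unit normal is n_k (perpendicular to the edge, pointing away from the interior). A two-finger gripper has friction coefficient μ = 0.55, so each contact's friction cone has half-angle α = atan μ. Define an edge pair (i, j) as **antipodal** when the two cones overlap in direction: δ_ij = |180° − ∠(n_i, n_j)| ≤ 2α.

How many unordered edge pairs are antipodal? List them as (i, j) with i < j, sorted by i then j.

count = 4; pairs: (0,2), (0,3), (1,3), (1,4)

α = atan 0.55 = 28.81°;  2α = 57.62°
n_0 = (+0.0735, +0.9973)
n_1 = (-0.9153, +0.4029)
n_2 = (-0.6346, -0.7728)
n_3 = (+0.4786, -0.8781)
n_4 = (+0.9618, -0.2738)
  (0,1): δ = 109.54°  ·
  (0,2): δ = 35.18°  ✓
  (0,3): δ = 32.81°  ✓
  (0,4): δ = 78.33°  ·
  (1,2): δ = 105.64°  ·
  (1,3): δ = 37.65°  ✓
  (1,4): δ = 7.87°  ✓
  (2,3): δ = 112.01°  ·
  (2,4): δ = 66.49°  ·
  (3,4): δ = 134.48°  ·
antipodal pairs: 4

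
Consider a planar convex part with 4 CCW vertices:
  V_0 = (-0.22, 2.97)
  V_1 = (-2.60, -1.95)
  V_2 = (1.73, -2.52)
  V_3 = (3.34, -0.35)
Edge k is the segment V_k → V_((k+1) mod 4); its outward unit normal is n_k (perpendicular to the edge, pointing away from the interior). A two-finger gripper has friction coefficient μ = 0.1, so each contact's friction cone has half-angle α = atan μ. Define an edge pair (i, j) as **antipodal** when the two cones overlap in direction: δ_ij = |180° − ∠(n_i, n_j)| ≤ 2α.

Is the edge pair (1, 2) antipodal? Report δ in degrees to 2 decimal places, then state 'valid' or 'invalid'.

δ = 119.07°, invalid

α = atan 0.1 = 5.71°;  2α = 11.42°
edge 1: e_1 = (+4.33, -0.57);  n_1 = (-0.1305, -0.9914)
edge 2: e_2 = (+1.61, +2.17);  n_2 = (+0.8031, -0.5958)
∠(n_1, n_2) = 60.93°
δ = |180° − 60.93°| = 119.07°
119.07° > 2α = 11.42°  →  invalid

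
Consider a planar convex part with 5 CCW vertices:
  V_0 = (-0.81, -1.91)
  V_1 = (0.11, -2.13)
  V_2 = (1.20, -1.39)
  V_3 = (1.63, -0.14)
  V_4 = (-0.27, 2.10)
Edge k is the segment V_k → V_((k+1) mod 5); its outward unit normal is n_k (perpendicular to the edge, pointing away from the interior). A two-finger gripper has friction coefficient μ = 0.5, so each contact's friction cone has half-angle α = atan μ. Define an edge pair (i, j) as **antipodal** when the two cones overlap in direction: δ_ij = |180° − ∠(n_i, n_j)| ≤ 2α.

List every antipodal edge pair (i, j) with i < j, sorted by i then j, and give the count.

α = atan 0.5 = 26.57°;  2α = 53.13°
n_0 = (-0.2326, -0.9726)
n_1 = (+0.5617, -0.8273)
n_2 = (+0.9456, -0.3253)
n_3 = (+0.7626, +0.6469)
n_4 = (-0.9911, +0.1335)
  (0,1): δ = 132.38°  ·
  (0,2): δ = 95.53°  ·
  (0,3): δ = 36.25°  ✓
  (0,4): δ = 95.78°  ·
  (1,2): δ = 143.16°  ·
  (1,3): δ = 83.87°  ·
  (1,4): δ = 48.16°  ✓
  (2,3): δ = 120.71°  ·
  (2,4): δ = 11.31°  ✓
  (3,4): δ = 47.97°  ✓
antipodal pairs: 4

count = 4; pairs: (0,3), (1,4), (2,4), (3,4)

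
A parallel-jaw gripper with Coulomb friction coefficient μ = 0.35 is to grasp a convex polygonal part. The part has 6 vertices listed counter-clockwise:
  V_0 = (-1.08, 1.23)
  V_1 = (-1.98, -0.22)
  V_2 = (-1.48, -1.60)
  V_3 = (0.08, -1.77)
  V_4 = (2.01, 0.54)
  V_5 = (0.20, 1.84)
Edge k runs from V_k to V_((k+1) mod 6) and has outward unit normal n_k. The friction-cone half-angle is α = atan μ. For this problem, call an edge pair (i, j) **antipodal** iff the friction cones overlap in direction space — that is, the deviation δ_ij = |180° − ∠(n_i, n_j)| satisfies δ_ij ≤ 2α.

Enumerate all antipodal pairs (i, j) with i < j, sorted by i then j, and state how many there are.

count = 5; pairs: (0,3), (1,4), (2,4), (2,5), (3,5)

α = atan 0.35 = 19.29°;  2α = 38.58°
n_0 = (-0.8496, +0.5274)
n_1 = (-0.9402, -0.3406)
n_2 = (-0.1083, -0.9941)
n_3 = (+0.7674, -0.6412)
n_4 = (+0.5834, +0.8122)
n_5 = (-0.4302, +0.9027)
  (0,1): δ = 128.26°  ·
  (0,2): δ = 64.39°  ·
  (0,3): δ = 8.05°  ✓
  (0,4): δ = 86.14°  ·
  (0,5): δ = 147.31°  ·
  (1,2): δ = 116.14°  ·
  (1,3): δ = 59.80°  ·
  (1,4): δ = 34.40°  ✓
  (1,5): δ = 95.56°  ·
  (2,3): δ = 123.66°  ·
  (2,4): δ = 29.47°  ✓
  (2,5): δ = 31.70°  ✓
  (3,4): δ = 85.81°  ·
  (3,5): δ = 24.64°  ✓
  (4,5): δ = 118.83°  ·
antipodal pairs: 5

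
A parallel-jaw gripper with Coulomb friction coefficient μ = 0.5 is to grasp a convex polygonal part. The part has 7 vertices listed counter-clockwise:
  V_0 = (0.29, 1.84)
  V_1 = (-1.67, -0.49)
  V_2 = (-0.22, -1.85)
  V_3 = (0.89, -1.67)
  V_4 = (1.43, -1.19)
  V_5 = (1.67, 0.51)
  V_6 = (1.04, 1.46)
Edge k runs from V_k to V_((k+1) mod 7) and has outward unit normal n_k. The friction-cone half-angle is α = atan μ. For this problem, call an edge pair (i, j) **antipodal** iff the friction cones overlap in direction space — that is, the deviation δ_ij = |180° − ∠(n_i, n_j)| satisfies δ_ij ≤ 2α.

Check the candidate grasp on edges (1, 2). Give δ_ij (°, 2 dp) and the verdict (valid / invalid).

α = atan 0.5 = 26.57°;  2α = 53.13°
edge 1: e_1 = (+1.45, -1.36);  n_1 = (-0.6841, -0.7294)
edge 2: e_2 = (+1.11, +0.18);  n_2 = (+0.1601, -0.9871)
∠(n_1, n_2) = 52.38°
δ = |180° − 52.38°| = 127.62°
127.62° > 2α = 53.13°  →  invalid

δ = 127.62°, invalid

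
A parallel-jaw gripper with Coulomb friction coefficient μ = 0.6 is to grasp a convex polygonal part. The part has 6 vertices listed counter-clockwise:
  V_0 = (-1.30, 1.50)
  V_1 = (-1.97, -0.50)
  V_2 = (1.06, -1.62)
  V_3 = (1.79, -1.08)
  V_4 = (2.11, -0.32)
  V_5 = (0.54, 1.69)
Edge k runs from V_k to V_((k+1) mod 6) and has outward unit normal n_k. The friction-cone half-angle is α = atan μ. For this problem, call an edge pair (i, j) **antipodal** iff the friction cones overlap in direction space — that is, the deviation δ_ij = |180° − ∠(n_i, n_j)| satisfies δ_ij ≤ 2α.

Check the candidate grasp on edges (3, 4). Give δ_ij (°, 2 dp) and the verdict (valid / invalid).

α = atan 0.6 = 30.96°;  2α = 61.93°
edge 3: e_3 = (+0.32, +0.76);  n_3 = (+0.9216, -0.3881)
edge 4: e_4 = (-1.57, +2.01);  n_4 = (+0.7881, +0.6156)
∠(n_3, n_4) = 60.83°
δ = |180° − 60.83°| = 119.17°
119.17° > 2α = 61.93°  →  invalid

δ = 119.17°, invalid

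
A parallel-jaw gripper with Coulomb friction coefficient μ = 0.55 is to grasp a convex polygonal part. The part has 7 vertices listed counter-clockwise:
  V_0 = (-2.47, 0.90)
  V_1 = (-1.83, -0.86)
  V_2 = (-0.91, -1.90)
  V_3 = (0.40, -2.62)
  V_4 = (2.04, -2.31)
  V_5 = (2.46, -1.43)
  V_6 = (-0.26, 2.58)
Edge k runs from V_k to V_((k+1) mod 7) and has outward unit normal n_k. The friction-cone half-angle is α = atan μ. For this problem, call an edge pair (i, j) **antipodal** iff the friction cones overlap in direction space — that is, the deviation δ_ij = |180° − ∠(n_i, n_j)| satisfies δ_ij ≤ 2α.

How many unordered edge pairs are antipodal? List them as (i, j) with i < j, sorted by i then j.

count = 6; pairs: (0,4), (0,5), (1,5), (2,5), (3,6), (4,6)

α = atan 0.55 = 28.81°;  2α = 57.62°
n_0 = (-0.9398, -0.3417)
n_1 = (-0.7490, -0.6626)
n_2 = (-0.4817, -0.8764)
n_3 = (+0.1857, -0.9826)
n_4 = (+0.9025, -0.4307)
n_5 = (+0.8276, +0.5614)
n_6 = (-0.6052, +0.7961)
  (0,1): δ = 158.49°  ·
  (0,2): δ = 138.78°  ·
  (0,3): δ = 99.28°  ·
  (0,4): δ = 45.50°  ✓
  (0,5): δ = 14.17°  ✓
  (0,6): δ = 107.26°  ·
  (1,2): δ = 160.29°  ·
  (1,3): δ = 120.79°  ·
  (1,4): δ = 67.01°  ·
  (1,5): δ = 7.35°  ✓
  (1,6): δ = 85.74°  ·
  (2,3): δ = 140.50°  ·
  (2,4): δ = 86.72°  ·
  (2,5): δ = 27.06°  ✓
  (2,6): δ = 66.04°  ·
  (3,4): δ = 126.22°  ·
  (3,5): δ = 66.55°  ·
  (3,6): δ = 26.54°  ✓
  (4,5): δ = 120.34°  ·
  (4,6): δ = 27.24°  ✓
  (5,6): δ = 86.91°  ·
antipodal pairs: 6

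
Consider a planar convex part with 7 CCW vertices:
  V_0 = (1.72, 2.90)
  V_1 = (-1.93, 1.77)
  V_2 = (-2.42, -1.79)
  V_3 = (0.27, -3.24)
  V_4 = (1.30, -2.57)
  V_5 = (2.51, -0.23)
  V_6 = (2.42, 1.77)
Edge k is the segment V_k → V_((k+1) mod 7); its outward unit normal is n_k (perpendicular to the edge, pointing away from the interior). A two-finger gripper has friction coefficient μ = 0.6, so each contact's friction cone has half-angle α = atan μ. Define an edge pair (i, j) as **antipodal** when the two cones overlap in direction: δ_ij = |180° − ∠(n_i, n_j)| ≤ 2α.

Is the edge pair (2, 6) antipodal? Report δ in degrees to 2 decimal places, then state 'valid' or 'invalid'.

α = atan 0.6 = 30.96°;  2α = 61.93°
edge 2: e_2 = (+2.69, -1.45);  n_2 = (-0.4745, -0.8803)
edge 6: e_6 = (-0.70, +1.13);  n_6 = (+0.8501, +0.5266)
∠(n_2, n_6) = 150.10°
δ = |180° − 150.10°| = 29.90°
29.90° ≤ 2α = 61.93°  →  valid

δ = 29.90°, valid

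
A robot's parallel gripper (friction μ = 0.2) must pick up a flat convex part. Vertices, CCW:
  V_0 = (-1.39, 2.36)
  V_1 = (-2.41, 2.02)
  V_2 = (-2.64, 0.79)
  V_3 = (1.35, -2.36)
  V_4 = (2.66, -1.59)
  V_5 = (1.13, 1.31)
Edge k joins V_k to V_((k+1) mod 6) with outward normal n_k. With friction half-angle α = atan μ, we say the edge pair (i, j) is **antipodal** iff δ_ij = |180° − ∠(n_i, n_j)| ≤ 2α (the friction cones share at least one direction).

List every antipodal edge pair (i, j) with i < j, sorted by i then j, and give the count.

α = atan 0.2 = 11.31°;  2α = 22.62°
n_0 = (-0.3162, +0.9487)
n_1 = (-0.9830, +0.1838)
n_2 = (-0.6196, -0.7849)
n_3 = (+0.5067, -0.8621)
n_4 = (+0.8845, +0.4666)
n_5 = (+0.3846, +0.9231)
  (0,1): δ = 119.03°  ·
  (0,2): δ = 56.73°  ·
  (0,3): δ = 12.01°  ✓
  (0,4): δ = 99.38°  ·
  (0,5): δ = 138.95°  ·
  (1,2): δ = 117.70°  ·
  (1,3): δ = 48.96°  ·
  (1,4): δ = 38.41°  ·
  (1,5): δ = 77.97°  ·
  (2,3): δ = 111.26°  ·
  (2,4): δ = 23.89°  ·
  (2,5): δ = 15.67°  ✓
  (3,4): δ = 92.63°  ·
  (3,5): δ = 53.07°  ·
  (4,5): δ = 140.44°  ·
antipodal pairs: 2

count = 2; pairs: (0,3), (2,5)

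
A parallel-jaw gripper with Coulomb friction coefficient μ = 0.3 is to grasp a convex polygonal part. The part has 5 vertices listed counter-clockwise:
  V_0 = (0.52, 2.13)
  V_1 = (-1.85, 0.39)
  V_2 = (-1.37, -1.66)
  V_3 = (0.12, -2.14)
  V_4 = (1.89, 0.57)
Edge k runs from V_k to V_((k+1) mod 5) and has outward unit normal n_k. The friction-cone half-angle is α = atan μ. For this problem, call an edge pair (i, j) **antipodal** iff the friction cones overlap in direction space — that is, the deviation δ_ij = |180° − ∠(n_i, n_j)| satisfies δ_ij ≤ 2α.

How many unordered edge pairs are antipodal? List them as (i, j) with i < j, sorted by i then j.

α = atan 0.3 = 16.70°;  2α = 33.40°
n_0 = (-0.5918, +0.8061)
n_1 = (-0.9737, -0.2280)
n_2 = (-0.3066, -0.9518)
n_3 = (+0.8372, -0.5468)
n_4 = (+0.7514, +0.6599)
  (0,1): δ = 113.11°  ·
  (0,2): δ = 54.14°  ·
  (0,3): δ = 20.56°  ✓
  (0,4): δ = 95.00°  ·
  (1,2): δ = 121.03°  ·
  (1,3): δ = 46.33°  ·
  (1,4): δ = 28.11°  ✓
  (2,3): δ = 105.29°  ·
  (2,4): δ = 30.85°  ✓
  (3,4): δ = 105.56°  ·
antipodal pairs: 3

count = 3; pairs: (0,3), (1,4), (2,4)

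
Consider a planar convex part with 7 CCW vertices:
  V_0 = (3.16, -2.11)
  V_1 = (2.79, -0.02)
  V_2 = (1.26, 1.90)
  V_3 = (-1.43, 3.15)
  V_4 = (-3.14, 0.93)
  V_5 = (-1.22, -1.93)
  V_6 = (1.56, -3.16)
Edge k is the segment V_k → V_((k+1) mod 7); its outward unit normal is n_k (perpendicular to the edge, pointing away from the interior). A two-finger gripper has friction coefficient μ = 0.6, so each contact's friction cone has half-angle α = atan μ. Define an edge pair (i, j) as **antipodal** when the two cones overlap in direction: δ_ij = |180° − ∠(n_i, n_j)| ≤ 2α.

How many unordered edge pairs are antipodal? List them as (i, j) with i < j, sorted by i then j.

α = atan 0.6 = 30.96°;  2α = 61.93°
n_0 = (+0.9847, +0.1743)
n_1 = (+0.7821, +0.6232)
n_2 = (+0.4214, +0.9069)
n_3 = (-0.7922, +0.6102)
n_4 = (-0.8303, -0.5574)
n_5 = (-0.4046, -0.9145)
n_6 = (+0.5487, -0.8360)
  (0,1): δ = 151.49°  ·
  (0,2): δ = 124.96°  ·
  (0,3): δ = 47.65°  ✓
  (0,4): δ = 23.84°  ✓
  (0,5): δ = 56.09°  ✓
  (0,6): δ = 113.24°  ·
  (1,2): δ = 153.47°  ·
  (1,3): δ = 76.16°  ·
  (1,4): δ = 4.68°  ✓
  (1,5): δ = 27.58°  ✓
  (1,6): δ = 84.72°  ·
  (2,3): δ = 102.68°  ·
  (2,4): δ = 31.20°  ✓
  (2,5): δ = 1.06°  ✓
  (2,6): δ = 58.20°  ✓
  (3,4): δ = 108.52°  ·
  (3,5): δ = 76.26°  ·
  (3,6): δ = 19.12°  ✓
  (4,5): δ = 147.74°  ·
  (4,6): δ = 90.60°  ·
  (5,6): δ = 122.86°  ·
antipodal pairs: 9

count = 9; pairs: (0,3), (0,4), (0,5), (1,4), (1,5), (2,4), (2,5), (2,6), (3,6)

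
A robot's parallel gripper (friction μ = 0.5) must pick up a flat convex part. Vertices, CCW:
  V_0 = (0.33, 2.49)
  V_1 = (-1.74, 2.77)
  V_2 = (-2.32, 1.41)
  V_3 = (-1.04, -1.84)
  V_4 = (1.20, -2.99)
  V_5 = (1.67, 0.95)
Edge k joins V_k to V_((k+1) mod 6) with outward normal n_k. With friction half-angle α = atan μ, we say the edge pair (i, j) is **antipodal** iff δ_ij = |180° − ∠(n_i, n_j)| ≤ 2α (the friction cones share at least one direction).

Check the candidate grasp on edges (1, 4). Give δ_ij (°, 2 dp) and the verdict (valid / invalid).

δ = 16.29°, valid

α = atan 0.5 = 26.57°;  2α = 53.13°
edge 1: e_1 = (-0.58, -1.36);  n_1 = (-0.9198, +0.3923)
edge 4: e_4 = (+0.47, +3.94);  n_4 = (+0.9930, -0.1184)
∠(n_1, n_4) = 163.71°
δ = |180° − 163.71°| = 16.29°
16.29° ≤ 2α = 53.13°  →  valid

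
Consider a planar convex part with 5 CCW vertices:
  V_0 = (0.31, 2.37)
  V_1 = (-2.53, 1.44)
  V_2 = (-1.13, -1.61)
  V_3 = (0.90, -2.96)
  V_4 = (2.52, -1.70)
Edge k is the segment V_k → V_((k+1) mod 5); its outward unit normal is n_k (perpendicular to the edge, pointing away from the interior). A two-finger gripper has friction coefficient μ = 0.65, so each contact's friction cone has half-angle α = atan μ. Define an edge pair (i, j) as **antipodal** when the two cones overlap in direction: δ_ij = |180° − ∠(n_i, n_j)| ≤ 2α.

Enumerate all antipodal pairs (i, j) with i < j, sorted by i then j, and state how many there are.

α = atan 0.65 = 33.02°;  2α = 66.05°
n_0 = (-0.3112, +0.9503)
n_1 = (-0.9088, -0.4172)
n_2 = (-0.5538, -0.8327)
n_3 = (+0.6139, -0.7894)
n_4 = (+0.8788, +0.4772)
  (0,1): δ = 83.48°  ·
  (0,2): δ = 51.76°  ✓
  (0,3): δ = 19.74°  ✓
  (0,4): δ = 100.37°  ·
  (1,2): δ = 148.28°  ·
  (1,3): δ = 76.78°  ·
  (1,4): δ = 3.85°  ✓
  (2,3): δ = 108.50°  ·
  (2,4): δ = 27.87°  ✓
  (3,4): δ = 99.37°  ·
antipodal pairs: 4

count = 4; pairs: (0,2), (0,3), (1,4), (2,4)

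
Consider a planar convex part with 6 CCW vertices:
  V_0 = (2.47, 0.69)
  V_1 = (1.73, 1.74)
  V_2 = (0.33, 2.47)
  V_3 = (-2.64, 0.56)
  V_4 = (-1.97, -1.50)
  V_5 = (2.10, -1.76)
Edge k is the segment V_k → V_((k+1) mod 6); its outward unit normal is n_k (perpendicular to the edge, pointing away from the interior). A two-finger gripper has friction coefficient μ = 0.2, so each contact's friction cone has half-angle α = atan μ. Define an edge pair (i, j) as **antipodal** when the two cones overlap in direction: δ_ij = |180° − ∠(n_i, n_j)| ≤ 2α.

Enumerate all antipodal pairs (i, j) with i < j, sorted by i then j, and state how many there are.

count = 1; pairs: (0,3)

α = atan 0.2 = 11.31°;  2α = 22.62°
n_0 = (+0.8174, +0.5761)
n_1 = (+0.4623, +0.8867)
n_2 = (-0.5409, +0.8411)
n_3 = (-0.9510, -0.3093)
n_4 = (-0.0638, -0.9980)
n_5 = (+0.9888, -0.1493)
  (0,1): δ = 152.71°  ·
  (0,2): δ = 92.43°  ·
  (0,3): δ = 17.16°  ✓
  (0,4): δ = 51.17°  ·
  (0,5): δ = 136.24°  ·
  (1,2): δ = 119.72°  ·
  (1,3): δ = 44.44°  ·
  (1,4): δ = 23.88°  ·
  (1,5): δ = 108.95°  ·
  (2,3): δ = 104.73°  ·
  (2,4): δ = 36.40°  ·
  (2,5): δ = 48.67°  ·
  (3,4): δ = 111.67°  ·
  (3,5): δ = 26.60°  ·
  (4,5): δ = 94.93°  ·
antipodal pairs: 1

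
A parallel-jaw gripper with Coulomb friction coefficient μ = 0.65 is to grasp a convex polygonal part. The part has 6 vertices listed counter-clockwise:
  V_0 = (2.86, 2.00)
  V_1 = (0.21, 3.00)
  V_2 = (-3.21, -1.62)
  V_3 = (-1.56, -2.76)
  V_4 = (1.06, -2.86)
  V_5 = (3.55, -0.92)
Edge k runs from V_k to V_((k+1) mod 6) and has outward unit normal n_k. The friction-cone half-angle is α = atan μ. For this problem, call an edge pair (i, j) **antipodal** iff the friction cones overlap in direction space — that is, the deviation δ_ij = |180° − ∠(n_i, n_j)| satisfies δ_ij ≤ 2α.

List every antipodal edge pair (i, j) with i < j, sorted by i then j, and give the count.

count = 7; pairs: (0,2), (0,3), (0,4), (1,3), (1,4), (1,5), (2,5)

α = atan 0.65 = 33.02°;  2α = 66.05°
n_0 = (+0.3531, +0.9356)
n_1 = (-0.8037, +0.5950)
n_2 = (-0.5684, -0.8227)
n_3 = (-0.0381, -0.9993)
n_4 = (+0.6146, -0.7888)
n_5 = (+0.9732, +0.2300)
  (0,1): δ = 105.84°  ·
  (0,2): δ = 13.97°  ✓
  (0,3): δ = 18.49°  ✓
  (0,4): δ = 58.60°  ✓
  (0,5): δ = 123.97°  ·
  (1,2): δ = 88.13°  ·
  (1,3): δ = 55.67°  ✓
  (1,4): δ = 15.57°  ✓
  (1,5): δ = 49.81°  ✓
  (2,3): δ = 147.54°  ·
  (2,4): δ = 107.44°  ·
  (2,5): δ = 42.06°  ✓
  (3,4): δ = 139.89°  ·
  (3,5): δ = 74.52°  ·
  (4,5): δ = 114.63°  ·
antipodal pairs: 7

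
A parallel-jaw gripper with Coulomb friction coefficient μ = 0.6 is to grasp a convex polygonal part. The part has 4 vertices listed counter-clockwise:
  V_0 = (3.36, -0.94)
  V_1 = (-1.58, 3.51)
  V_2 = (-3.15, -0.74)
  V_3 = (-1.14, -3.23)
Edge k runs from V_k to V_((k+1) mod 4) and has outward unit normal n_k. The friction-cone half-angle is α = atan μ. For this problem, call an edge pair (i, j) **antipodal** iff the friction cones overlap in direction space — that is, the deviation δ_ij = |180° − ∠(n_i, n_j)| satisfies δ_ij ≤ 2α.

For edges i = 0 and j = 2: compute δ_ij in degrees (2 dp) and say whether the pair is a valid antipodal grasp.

δ = 9.08°, valid

α = atan 0.6 = 30.96°;  2α = 61.93°
edge 0: e_0 = (-4.94, +4.45);  n_0 = (+0.6693, +0.7430)
edge 2: e_2 = (+2.01, -2.49);  n_2 = (-0.7781, -0.6281)
∠(n_0, n_2) = 170.92°
δ = |180° − 170.92°| = 9.08°
9.08° ≤ 2α = 61.93°  →  valid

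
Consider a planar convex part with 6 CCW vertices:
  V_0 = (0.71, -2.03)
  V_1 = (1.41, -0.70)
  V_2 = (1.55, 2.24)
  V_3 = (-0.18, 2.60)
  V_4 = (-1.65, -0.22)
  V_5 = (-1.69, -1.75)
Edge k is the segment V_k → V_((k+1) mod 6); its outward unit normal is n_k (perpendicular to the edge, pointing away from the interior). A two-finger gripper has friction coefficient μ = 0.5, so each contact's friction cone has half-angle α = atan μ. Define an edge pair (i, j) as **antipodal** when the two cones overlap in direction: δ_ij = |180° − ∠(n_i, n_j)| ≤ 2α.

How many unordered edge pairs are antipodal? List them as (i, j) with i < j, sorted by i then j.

count = 5; pairs: (0,3), (0,4), (1,3), (1,4), (2,5)

α = atan 0.5 = 26.57°;  2α = 53.13°
n_0 = (+0.8849, -0.4657)
n_1 = (+0.9989, -0.0476)
n_2 = (+0.2037, +0.9790)
n_3 = (-0.8868, +0.4622)
n_4 = (-0.9997, +0.0261)
n_5 = (-0.1159, -0.9933)
  (0,1): δ = 154.97°  ·
  (0,2): δ = 74.00°  ·
  (0,3): δ = 0.23°  ✓
  (0,4): δ = 26.26°  ✓
  (0,5): δ = 111.10°  ·
  (1,2): δ = 99.03°  ·
  (1,3): δ = 24.81°  ✓
  (1,4): δ = 1.23°  ✓
  (1,5): δ = 86.07°  ·
  (2,3): δ = 105.78°  ·
  (2,4): δ = 79.74°  ·
  (2,5): δ = 5.10°  ✓
  (3,4): δ = 153.97°  ·
  (3,5): δ = 69.12°  ·
  (4,5): δ = 95.16°  ·
antipodal pairs: 5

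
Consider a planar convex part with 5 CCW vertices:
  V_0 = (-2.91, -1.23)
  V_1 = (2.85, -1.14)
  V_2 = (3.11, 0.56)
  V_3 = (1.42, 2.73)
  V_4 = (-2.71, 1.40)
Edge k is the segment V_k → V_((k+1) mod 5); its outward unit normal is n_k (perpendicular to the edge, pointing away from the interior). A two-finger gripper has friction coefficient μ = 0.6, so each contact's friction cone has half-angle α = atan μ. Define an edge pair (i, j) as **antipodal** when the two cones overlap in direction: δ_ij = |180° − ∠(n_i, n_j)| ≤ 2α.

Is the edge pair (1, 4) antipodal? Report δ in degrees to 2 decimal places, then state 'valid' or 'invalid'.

δ = 4.35°, valid

α = atan 0.6 = 30.96°;  2α = 61.93°
edge 1: e_1 = (+0.26, +1.70);  n_1 = (+0.9885, -0.1512)
edge 4: e_4 = (-0.20, -2.63);  n_4 = (-0.9971, +0.0758)
∠(n_1, n_4) = 175.65°
δ = |180° − 175.65°| = 4.35°
4.35° ≤ 2α = 61.93°  →  valid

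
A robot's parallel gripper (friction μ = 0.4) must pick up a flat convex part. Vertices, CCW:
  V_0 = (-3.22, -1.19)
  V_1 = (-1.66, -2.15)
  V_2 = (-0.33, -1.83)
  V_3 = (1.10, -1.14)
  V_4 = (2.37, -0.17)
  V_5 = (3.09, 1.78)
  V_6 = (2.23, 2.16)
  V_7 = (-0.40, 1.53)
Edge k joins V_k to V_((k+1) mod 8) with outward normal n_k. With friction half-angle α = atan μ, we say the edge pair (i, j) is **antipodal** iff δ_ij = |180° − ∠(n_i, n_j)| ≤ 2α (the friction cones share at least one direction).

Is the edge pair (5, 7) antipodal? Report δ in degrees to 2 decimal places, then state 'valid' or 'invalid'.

δ = 112.20°, invalid

α = atan 0.4 = 21.80°;  2α = 43.60°
edge 5: e_5 = (-0.86, +0.38);  n_5 = (+0.4042, +0.9147)
edge 7: e_7 = (-2.82, -2.72);  n_7 = (-0.6942, +0.7198)
∠(n_5, n_7) = 67.80°
δ = |180° − 67.80°| = 112.20°
112.20° > 2α = 43.60°  →  invalid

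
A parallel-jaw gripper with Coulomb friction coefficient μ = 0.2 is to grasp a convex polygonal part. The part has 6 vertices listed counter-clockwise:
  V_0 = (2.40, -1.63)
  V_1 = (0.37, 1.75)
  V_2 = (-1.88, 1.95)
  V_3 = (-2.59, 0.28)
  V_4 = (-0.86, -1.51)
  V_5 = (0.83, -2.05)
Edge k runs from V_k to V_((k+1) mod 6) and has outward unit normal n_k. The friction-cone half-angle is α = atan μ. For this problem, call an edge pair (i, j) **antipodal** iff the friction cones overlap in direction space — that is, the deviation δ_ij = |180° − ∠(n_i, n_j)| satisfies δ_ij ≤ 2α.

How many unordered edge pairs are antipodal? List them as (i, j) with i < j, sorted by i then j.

count = 3; pairs: (0,3), (1,4), (1,5)

α = atan 0.2 = 11.31°;  2α = 22.62°
n_0 = (+0.8573, +0.5149)
n_1 = (+0.0885, +0.9961)
n_2 = (-0.9203, +0.3913)
n_3 = (-0.7191, -0.6950)
n_4 = (-0.3044, -0.9526)
n_5 = (+0.2584, -0.9660)
  (0,1): δ = 126.07°  ·
  (0,2): δ = 54.02°  ·
  (0,3): δ = 13.03°  ✓
  (0,4): δ = 41.29°  ·
  (0,5): δ = 73.99°  ·
  (1,2): δ = 107.95°  ·
  (1,3): δ = 40.90°  ·
  (1,4): δ = 12.64°  ✓
  (1,5): δ = 20.06°  ✓
  (2,3): δ = 112.94°  ·
  (2,4): δ = 84.69°  ·
  (2,5): δ = 51.99°  ·
  (3,4): δ = 151.74°  ·
  (3,5): δ = 119.05°  ·
  (4,5): δ = 147.30°  ·
antipodal pairs: 3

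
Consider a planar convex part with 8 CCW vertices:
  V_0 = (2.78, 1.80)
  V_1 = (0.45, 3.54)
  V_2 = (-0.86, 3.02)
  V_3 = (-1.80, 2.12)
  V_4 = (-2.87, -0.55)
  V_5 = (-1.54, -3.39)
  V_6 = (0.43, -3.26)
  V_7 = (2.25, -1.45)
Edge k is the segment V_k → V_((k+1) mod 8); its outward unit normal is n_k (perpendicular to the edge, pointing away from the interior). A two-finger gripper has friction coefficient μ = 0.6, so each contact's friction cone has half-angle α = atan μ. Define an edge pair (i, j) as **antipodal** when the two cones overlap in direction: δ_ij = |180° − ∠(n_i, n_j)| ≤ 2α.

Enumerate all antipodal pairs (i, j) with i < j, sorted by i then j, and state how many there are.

α = atan 0.6 = 30.96°;  2α = 61.93°
n_0 = (+0.5983, +0.8012)
n_1 = (-0.3689, +0.9295)
n_2 = (-0.6916, +0.7223)
n_3 = (-0.9282, +0.3720)
n_4 = (-0.9056, -0.4241)
n_5 = (+0.0658, -0.9978)
n_6 = (+0.7052, -0.7091)
n_7 = (+0.9870, -0.1610)
  (0,1): δ = 121.60°  ·
  (0,2): δ = 99.49°  ·
  (0,3): δ = 75.09°  ·
  (0,4): δ = 28.15°  ✓
  (0,5): δ = 40.53°  ✓
  (0,6): δ = 81.59°  ·
  (0,7): δ = 117.49°  ·
  (1,2): δ = 157.90°  ·
  (1,3): δ = 133.49°  ·
  (1,4): δ = 86.56°  ·
  (1,5): δ = 17.87°  ✓
  (1,6): δ = 23.19°  ✓
  (1,7): δ = 59.09°  ✓
  (2,3): δ = 155.59°  ·
  (2,4): δ = 108.66°  ·
  (2,5): δ = 39.98°  ✓
  (2,6): δ = 1.09°  ✓
  (2,7): δ = 36.98°  ✓
  (3,4): δ = 133.07°  ·
  (3,5): δ = 64.39°  ·
  (3,6): δ = 23.32°  ✓
  (3,7): δ = 12.58°  ✓
  (4,5): δ = 111.32°  ·
  (4,6): δ = 70.25°  ·
  (4,7): δ = 34.36°  ✓
  (5,6): δ = 138.93°  ·
  (5,7): δ = 103.04°  ·
  (6,7): δ = 144.10°  ·
antipodal pairs: 11

count = 11; pairs: (0,4), (0,5), (1,5), (1,6), (1,7), (2,5), (2,6), (2,7), (3,6), (3,7), (4,7)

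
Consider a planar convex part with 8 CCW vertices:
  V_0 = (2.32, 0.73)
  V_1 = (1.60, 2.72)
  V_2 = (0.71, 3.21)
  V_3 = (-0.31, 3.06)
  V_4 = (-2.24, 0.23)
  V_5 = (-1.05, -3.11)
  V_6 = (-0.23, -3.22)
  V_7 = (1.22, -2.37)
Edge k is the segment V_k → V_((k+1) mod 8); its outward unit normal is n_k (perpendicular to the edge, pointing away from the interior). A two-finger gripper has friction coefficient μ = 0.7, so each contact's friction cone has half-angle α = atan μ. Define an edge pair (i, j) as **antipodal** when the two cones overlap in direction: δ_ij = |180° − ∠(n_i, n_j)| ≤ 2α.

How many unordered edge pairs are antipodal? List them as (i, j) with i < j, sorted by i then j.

α = atan 0.7 = 34.99°;  2α = 69.98°
n_0 = (+0.9403, +0.3402)
n_1 = (+0.4823, +0.8760)
n_2 = (-0.1455, +0.9894)
n_3 = (-0.8262, +0.5634)
n_4 = (-0.9420, -0.3356)
n_5 = (-0.1330, -0.9911)
n_6 = (+0.5057, -0.8627)
n_7 = (+0.9424, -0.3344)
  (0,1): δ = 138.73°  ·
  (0,2): δ = 101.52°  ·
  (0,3): δ = 54.18°  ✓
  (0,4): δ = 0.28°  ✓
  (0,5): δ = 62.47°  ✓
  (0,6): δ = 100.49°  ·
  (0,7): δ = 140.57°  ·
  (1,2): δ = 142.80°  ·
  (1,3): δ = 95.46°  ·
  (1,4): δ = 41.55°  ✓
  (1,5): δ = 21.20°  ✓
  (1,6): δ = 59.21°  ✓
  (1,7): δ = 99.30°  ·
  (2,3): δ = 132.66°  ·
  (2,4): δ = 78.76°  ·
  (2,5): δ = 16.01°  ✓
  (2,6): δ = 22.01°  ✓
  (2,7): δ = 62.10°  ✓
  (3,4): δ = 126.10°  ·
  (3,5): δ = 63.35°  ✓
  (3,6): δ = 25.33°  ✓
  (3,7): δ = 14.76°  ✓
  (4,5): δ = 117.25°  ·
  (4,6): δ = 79.23°  ·
  (4,7): δ = 39.15°  ✓
  (5,6): δ = 141.98°  ·
  (5,7): δ = 101.90°  ·
  (6,7): δ = 139.92°  ·
antipodal pairs: 13

count = 13; pairs: (0,3), (0,4), (0,5), (1,4), (1,5), (1,6), (2,5), (2,6), (2,7), (3,5), (3,6), (3,7), (4,7)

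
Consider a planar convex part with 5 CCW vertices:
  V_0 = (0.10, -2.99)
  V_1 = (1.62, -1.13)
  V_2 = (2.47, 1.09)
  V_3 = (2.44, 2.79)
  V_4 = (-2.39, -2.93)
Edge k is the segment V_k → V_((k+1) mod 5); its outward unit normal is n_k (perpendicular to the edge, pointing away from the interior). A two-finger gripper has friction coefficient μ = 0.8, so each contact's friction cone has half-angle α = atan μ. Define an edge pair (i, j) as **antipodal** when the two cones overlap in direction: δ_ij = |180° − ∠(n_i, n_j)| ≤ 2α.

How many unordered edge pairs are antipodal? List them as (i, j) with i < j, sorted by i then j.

count = 4; pairs: (0,3), (1,3), (2,3), (3,4)

α = atan 0.8 = 38.66°;  2α = 77.32°
n_0 = (+0.7743, -0.6328)
n_1 = (+0.9339, -0.3576)
n_2 = (+0.9998, +0.0176)
n_3 = (-0.7640, +0.6452)
n_4 = (-0.0241, -0.9997)
  (0,1): δ = 161.70°  ·
  (0,2): δ = 139.73°  ·
  (0,3): δ = 0.92°  ✓
  (0,4): δ = 127.88°  ·
  (1,2): δ = 158.04°  ·
  (1,3): δ = 19.23°  ✓
  (1,4): δ = 109.57°  ·
  (2,3): δ = 41.19°  ✓
  (2,4): δ = 87.61°  ·
  (3,4): δ = 51.20°  ✓
antipodal pairs: 4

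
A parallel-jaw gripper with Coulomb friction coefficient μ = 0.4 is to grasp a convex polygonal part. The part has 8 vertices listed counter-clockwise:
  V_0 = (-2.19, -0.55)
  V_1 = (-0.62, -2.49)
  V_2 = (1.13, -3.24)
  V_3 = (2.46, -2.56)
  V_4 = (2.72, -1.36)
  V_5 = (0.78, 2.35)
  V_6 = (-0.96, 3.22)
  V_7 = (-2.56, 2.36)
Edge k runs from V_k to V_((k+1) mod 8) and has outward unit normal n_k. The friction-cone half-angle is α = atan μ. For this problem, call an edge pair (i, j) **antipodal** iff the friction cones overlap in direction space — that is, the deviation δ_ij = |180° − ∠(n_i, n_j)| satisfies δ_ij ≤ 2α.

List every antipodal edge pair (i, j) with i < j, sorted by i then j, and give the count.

α = atan 0.4 = 21.80°;  2α = 43.60°
n_0 = (-0.7773, -0.6291)
n_1 = (-0.3939, -0.9191)
n_2 = (+0.4552, -0.8904)
n_3 = (+0.9773, -0.2118)
n_4 = (+0.8862, +0.4634)
n_5 = (+0.4472, +0.8944)
n_6 = (-0.4734, +0.8808)
n_7 = (-0.9920, -0.1261)
  (0,1): δ = 152.18°  ·
  (0,2): δ = 101.90°  ·
  (0,3): δ = 51.21°  ·
  (0,4): δ = 11.38°  ✓
  (0,5): δ = 24.45°  ✓
  (0,6): δ = 79.28°  ·
  (0,7): δ = 148.26°  ·
  (1,2): δ = 129.72°  ·
  (1,3): δ = 79.03°  ·
  (1,4): δ = 39.20°  ✓
  (1,5): δ = 3.37°  ✓
  (1,6): δ = 51.46°  ·
  (1,7): δ = 120.44°  ·
  (2,3): δ = 129.30°  ·
  (2,4): δ = 89.47°  ·
  (2,5): δ = 53.64°  ·
  (2,6): δ = 1.18°  ✓
  (2,7): δ = 70.17°  ·
  (3,4): δ = 140.17°  ·
  (3,5): δ = 104.34°  ·
  (3,6): δ = 49.52°  ·
  (3,7): δ = 19.47°  ✓
  (4,5): δ = 144.17°  ·
  (4,6): δ = 89.35°  ·
  (4,7): δ = 20.36°  ✓
  (5,6): δ = 125.18°  ·
  (5,7): δ = 56.19°  ·
  (6,7): δ = 111.01°  ·
antipodal pairs: 7

count = 7; pairs: (0,4), (0,5), (1,4), (1,5), (2,6), (3,7), (4,7)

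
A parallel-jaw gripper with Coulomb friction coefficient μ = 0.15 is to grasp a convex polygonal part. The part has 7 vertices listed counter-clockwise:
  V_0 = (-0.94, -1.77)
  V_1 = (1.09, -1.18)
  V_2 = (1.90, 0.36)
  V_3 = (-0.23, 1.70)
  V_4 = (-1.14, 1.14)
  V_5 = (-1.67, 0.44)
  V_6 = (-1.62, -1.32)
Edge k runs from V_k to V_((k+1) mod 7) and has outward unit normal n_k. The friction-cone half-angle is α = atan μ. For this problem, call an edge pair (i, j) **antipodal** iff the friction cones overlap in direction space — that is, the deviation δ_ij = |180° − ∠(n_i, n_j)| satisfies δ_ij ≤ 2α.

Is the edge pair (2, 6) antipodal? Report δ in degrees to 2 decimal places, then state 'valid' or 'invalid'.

α = atan 0.15 = 8.53°;  2α = 17.06°
edge 2: e_2 = (-2.13, +1.34);  n_2 = (+0.5325, +0.8464)
edge 6: e_6 = (+0.68, -0.45);  n_6 = (-0.5519, -0.8339)
∠(n_2, n_6) = 178.68°
δ = |180° − 178.68°| = 1.32°
1.32° ≤ 2α = 17.06°  →  valid

δ = 1.32°, valid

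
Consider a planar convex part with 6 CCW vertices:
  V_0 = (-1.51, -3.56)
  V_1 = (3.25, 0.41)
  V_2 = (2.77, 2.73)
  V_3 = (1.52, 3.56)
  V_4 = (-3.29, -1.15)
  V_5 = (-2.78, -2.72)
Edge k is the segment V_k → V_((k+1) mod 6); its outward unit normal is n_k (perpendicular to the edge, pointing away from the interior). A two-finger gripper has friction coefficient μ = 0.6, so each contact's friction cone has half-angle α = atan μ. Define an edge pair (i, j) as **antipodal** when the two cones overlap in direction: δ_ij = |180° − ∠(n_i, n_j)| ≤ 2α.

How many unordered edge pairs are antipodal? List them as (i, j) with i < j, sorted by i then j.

count = 6; pairs: (0,3), (1,3), (1,4), (1,5), (2,4), (2,5)

α = atan 0.6 = 30.96°;  2α = 61.93°
n_0 = (+0.6405, -0.7680)
n_1 = (+0.9793, +0.2026)
n_2 = (+0.5532, +0.8331)
n_3 = (-0.6996, +0.7145)
n_4 = (-0.9511, -0.3089)
n_5 = (-0.5517, -0.8341)
  (0,1): δ = 118.14°  ·
  (0,2): δ = 73.41°  ·
  (0,3): δ = 4.57°  ✓
  (0,4): δ = 68.17°  ·
  (0,5): δ = 106.69°  ·
  (1,2): δ = 135.27°  ·
  (1,3): δ = 57.29°  ✓
  (1,4): δ = 6.31°  ✓
  (1,5): δ = 44.83°  ✓
  (2,3): δ = 102.02°  ·
  (2,4): δ = 38.42°  ✓
  (2,5): δ = 0.10°  ✓
  (3,4): δ = 116.40°  ·
  (3,5): δ = 77.88°  ·
  (4,5): δ = 141.48°  ·
antipodal pairs: 6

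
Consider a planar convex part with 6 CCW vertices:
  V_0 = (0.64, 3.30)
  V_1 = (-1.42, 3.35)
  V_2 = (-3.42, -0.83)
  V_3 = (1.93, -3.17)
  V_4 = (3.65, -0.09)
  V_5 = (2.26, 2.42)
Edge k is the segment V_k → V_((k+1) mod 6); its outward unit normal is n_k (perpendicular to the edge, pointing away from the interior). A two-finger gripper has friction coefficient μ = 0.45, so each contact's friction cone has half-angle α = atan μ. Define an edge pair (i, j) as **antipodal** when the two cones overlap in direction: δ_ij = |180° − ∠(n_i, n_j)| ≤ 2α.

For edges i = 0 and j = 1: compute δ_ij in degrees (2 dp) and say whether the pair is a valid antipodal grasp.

α = atan 0.45 = 24.23°;  2α = 48.46°
edge 0: e_0 = (-2.06, +0.05);  n_0 = (+0.0243, +0.9997)
edge 1: e_1 = (-2.00, -4.18);  n_1 = (-0.9021, +0.4316)
∠(n_0, n_1) = 65.82°
δ = |180° − 65.82°| = 114.18°
114.18° > 2α = 48.46°  →  invalid

δ = 114.18°, invalid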